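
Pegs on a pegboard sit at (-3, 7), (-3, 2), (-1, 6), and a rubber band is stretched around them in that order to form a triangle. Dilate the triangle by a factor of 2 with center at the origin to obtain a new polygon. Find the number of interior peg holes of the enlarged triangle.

13

Using the shoelace formula, 2A = |[(-3)·2 − (-3)·7] + [(-3)·6 − (-1)·2] + [(-1)·7 − (-3)·6]| = 10, so the area is 5.
Along each edge there are gcd(|Δx|,|Δy|)+1 lattice points, so counting each shared vertex once the boundary has gcd(0,5) + gcd(2,4) + gcd(2,1) = 5+2+1 = 8.
Scaling by 2 multiplies the area by 2² = 4 (so the new area is 20) and multiplies the boundary lattice-point count by 2, giving 16.
By Pick's theorem, the interior count of the dilated polygon is 20 − 16/2 + 1 = 13.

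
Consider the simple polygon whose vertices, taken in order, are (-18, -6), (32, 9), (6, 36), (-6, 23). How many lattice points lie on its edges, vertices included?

Along each edge there are gcd(|Δx|,|Δy|)+1 lattice points, so counting each shared vertex once the boundary has gcd(50,15) + gcd(26,27) + gcd(12,13) + gcd(12,29) = 5+1+1+1 = 8.

8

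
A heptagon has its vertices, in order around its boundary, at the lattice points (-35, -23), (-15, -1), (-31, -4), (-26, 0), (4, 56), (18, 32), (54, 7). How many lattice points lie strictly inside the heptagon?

2656

By the shoelace formula, twice the signed area is |((-35)·(-1) − (-15)·(-23)) + ((-15)·(-4) − (-31)·(-1)) + ((-31)·0 − (-26)·(-4)) + ((-26)·56 − 4·0) + (4·32 − 18·56) + (18·7 − 54·32) + (54·(-23) − (-35)·7)| = 5320, so the area is 2660.
Summing gcd(|Δx|,|Δy|) over the edges gives the boundary count: gcd(20,22) + gcd(16,3) + gcd(5,4) + gcd(30,56) + gcd(14,24) + gcd(36,25) + gcd(89,30) = 2+1+1+2+2+1+1 = 10.
Pick's theorem gives I = A − B/2 + 1 = 2660 − 10/2 + 1 = 2656.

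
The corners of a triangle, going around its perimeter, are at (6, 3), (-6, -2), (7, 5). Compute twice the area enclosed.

By the shoelace formula, twice the signed area is |(6·(-2) − (-6)·3) + ((-6)·5 − 7·(-2)) + (7·3 − 6·5)| = 19, so the area is 19/2.

19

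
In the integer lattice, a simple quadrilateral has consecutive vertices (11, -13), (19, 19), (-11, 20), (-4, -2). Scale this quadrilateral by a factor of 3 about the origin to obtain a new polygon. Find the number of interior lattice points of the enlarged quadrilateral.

5479

By the shoelace formula, twice the signed area is |[11·19 − 19·(-13)] + [19·20 − (-11)·19] + [(-11)·(-2) − (-4)·20] + [(-4)·(-13) − 11·(-2)]| = 1221, so the area is 610.5.
The number of boundary lattice points is Σ gcd(|Δx|,|Δy|) = gcd(8,32) + gcd(30,1) + gcd(7,22) + gcd(15,11) = 8+1+1+1 = 11.
Scaling by 3 multiplies the area by 3² = 9 (so the new area is 5494.5) and multiplies the boundary lattice-point count by 3, giving 33.
By Pick's theorem, the interior count of the dilated polygon is 5494.5 − 33/2 + 1 = 5479.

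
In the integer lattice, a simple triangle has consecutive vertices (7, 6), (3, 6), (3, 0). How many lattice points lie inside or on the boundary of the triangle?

By the shoelace formula, twice the signed area is |[7·6 − 3·6] + [3·0 − 3·6] + [3·6 − 7·0]| = 24, so the area is 12.
Along each edge there are gcd(|Δx|,|Δy|)+1 lattice points, so counting each shared vertex once the boundary has gcd(4,0) + gcd(0,6) + gcd(4,6) = 4+6+2 = 12.
Pick's theorem gives I = A − B/2 + 1 = 12 − 12/2 + 1 = 7, so the closed region contains I + B = 7 + 12 = 19 lattice points.

19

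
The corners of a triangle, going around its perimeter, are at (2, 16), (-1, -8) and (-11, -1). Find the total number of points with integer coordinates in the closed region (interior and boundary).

134

Using the shoelace formula, 2A = |(2·(-8) − (-1)·16) + ((-1)·(-1) − (-11)·(-8)) + ((-11)·16 − 2·(-1))| = 261, so the area is 261/2.
Along each edge there are gcd(|Δx|,|Δy|)+1 lattice points, so counting each shared vertex once the boundary has gcd(3,24) + gcd(10,7) + gcd(13,17) = 3+1+1 = 5.
Pick's theorem gives I = A − B/2 + 1 = 261/2 − 5/2 + 1 = 129, so the closed region contains I + B = 129 + 5 = 134 lattice points.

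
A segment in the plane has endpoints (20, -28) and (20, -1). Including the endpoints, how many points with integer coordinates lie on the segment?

The number of lattice points on a segment between lattice points is gcd(|Δx|,|Δy|) + 1 = gcd(0,27) + 1 = 27 + 1 = 28.

28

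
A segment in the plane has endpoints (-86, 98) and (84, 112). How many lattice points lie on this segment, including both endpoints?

The number of lattice points on a segment between lattice points is gcd(|Δx|,|Δy|) + 1 = gcd(170,14) + 1 = 2 + 1 = 3.

3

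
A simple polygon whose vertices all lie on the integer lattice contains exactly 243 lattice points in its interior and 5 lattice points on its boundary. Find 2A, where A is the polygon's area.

489

Pick's theorem states A = I + B/2 − 1, so A = 243 + 5/2 − 1 = 489/2.
Hence 2A = 489.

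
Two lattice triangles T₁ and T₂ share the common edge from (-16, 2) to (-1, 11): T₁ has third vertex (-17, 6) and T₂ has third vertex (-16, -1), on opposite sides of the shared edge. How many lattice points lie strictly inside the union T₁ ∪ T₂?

The union is the simple quadrilateral with vertices (-16, 2), (-17, 6), (-1, 11), (-16, -1) in order.
Using the shoelace formula, 2A = |[(-16)·6 − (-17)·2] + [(-17)·11 − (-1)·6] + [(-1)·(-1) − (-16)·11] + [(-16)·2 − (-16)·(-1)]| = 114, so the area is 57.
Summing gcd(|Δx|,|Δy|) over the edges gives the boundary count: gcd(1,4) + gcd(16,5) + gcd(15,12) + gcd(0,3) = 1+1+3+3 = 8.
By Pick's theorem I = A − B/2 + 1 = 57 − 8/2 + 1 = 54.

54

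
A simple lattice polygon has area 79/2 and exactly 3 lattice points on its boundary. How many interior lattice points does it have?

39

From Pick's theorem, I = A − B/2 + 1 = 79/2 − 3/2 + 1 = 39.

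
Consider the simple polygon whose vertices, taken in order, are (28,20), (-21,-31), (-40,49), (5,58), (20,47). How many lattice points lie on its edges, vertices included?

13

Along each edge there are gcd(|Δx|,|Δy|)+1 lattice points, so counting each shared vertex once the boundary has gcd(49,51) + gcd(19,80) + gcd(45,9) + gcd(15,11) + gcd(8,27) = 1+1+9+1+1 = 13.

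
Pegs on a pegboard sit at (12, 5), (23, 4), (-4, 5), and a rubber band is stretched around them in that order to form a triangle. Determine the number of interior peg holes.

By the shoelace formula, twice the signed area is |[12·4 − 23·5] + [23·5 − (-4)·4] + [(-4)·5 − 12·5]| = 16, so the area is 8.
Along each edge there are gcd(|Δx|,|Δy|)+1 lattice points, so counting each shared vertex once the boundary has gcd(11,1) + gcd(27,1) + gcd(16,0) = 1+1+16 = 18.
By Pick's theorem A = I + B/2 − 1, so I = 8 − 18/2 + 1 = 0.

0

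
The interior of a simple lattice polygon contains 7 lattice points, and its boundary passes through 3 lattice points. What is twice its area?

Pick's theorem states A = I + B/2 − 1, so A = 7 + 3/2 − 1 = 15/2.
Hence 2A = 15.

15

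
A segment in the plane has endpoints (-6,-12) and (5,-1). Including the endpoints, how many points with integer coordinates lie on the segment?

12

The number of lattice points on a segment between lattice points is gcd(|Δx|,|Δy|) + 1 = gcd(11,11) + 1 = 11 + 1 = 12.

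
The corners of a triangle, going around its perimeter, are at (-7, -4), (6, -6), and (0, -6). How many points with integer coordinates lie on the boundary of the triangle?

Along each edge there are gcd(|Δx|,|Δy|)+1 lattice points, so counting each shared vertex once the boundary has gcd(13,2) + gcd(6,0) + gcd(7,2) = 1+6+1 = 8.

8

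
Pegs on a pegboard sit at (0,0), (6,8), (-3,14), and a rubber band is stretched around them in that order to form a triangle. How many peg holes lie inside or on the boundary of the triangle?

Using the shoelace formula, 2A = |[0·8 − 6·0] + [6·14 − (-3)·8] + [(-3)·0 − 0·14]| = 108, so the area is 54.
The number of boundary lattice points is Σ gcd(|Δx|,|Δy|) = gcd(6,8) + gcd(9,6) + gcd(3,14) = 2+3+1 = 6.
Pick's theorem gives I = A − B/2 + 1 = 54 − 6/2 + 1 = 52, so the closed region contains I + B = 52 + 6 = 58 lattice points.

58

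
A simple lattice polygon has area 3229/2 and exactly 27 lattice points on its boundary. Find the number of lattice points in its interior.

1602

Pick's theorem A = I + B/2 − 1 rearranges to I = A − B/2 + 1 = 3229/2 − 27/2 + 1 = 1602.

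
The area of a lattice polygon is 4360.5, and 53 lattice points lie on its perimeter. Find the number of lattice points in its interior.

4335

From Pick's theorem, I = A − B/2 + 1 = 4360.5 − 53/2 + 1 = 4335.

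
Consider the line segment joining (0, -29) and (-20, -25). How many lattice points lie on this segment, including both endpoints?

5

The number of lattice points on a segment between lattice points is gcd(|Δx|,|Δy|) + 1 = gcd(20,4) + 1 = 4 + 1 = 5.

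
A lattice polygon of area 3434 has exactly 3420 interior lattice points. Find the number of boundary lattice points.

Pick's theorem gives A = I + B/2 − 1, so B = 2(A − I + 1) = 2(3434 − 3420 + 1) = 30.

30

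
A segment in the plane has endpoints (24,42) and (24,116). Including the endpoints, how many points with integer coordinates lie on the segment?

The number of lattice points on a segment between lattice points is gcd(|Δx|,|Δy|) + 1 = gcd(0,74) + 1 = 74 + 1 = 75.

75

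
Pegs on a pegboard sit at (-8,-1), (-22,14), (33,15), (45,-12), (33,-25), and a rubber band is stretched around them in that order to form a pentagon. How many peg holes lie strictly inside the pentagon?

1477

Using the shoelace formula, 2A = |[(-8)·14 − (-22)·(-1)] + [(-22)·15 − 33·14] + [33·(-12) − 45·15] + [45·(-25) − 33·(-12)] + [33·(-1) − (-8)·(-25)]| = 2959, so the area is 2959/2.
The number of boundary lattice points is Σ gcd(|Δx|,|Δy|) = gcd(14,15) + gcd(55,1) + gcd(12,27) + gcd(12,13) + gcd(41,24) = 1+1+3+1+1 = 7.
Pick's theorem gives I = A − B/2 + 1 = 2959/2 − 7/2 + 1 = 1477.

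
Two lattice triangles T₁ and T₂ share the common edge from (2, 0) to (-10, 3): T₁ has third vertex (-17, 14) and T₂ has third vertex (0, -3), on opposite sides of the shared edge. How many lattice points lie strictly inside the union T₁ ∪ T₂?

75

The union is the simple quadrilateral with vertices (2, 0), (-17, 14), (-10, 3), (0, -3) in order.
The shoelace formula gives twice the area as |(2·14 − (-17)·0) + ((-17)·3 − (-10)·14) + ((-10)·(-3) − 0·3) + (0·0 − 2·(-3))| = 153, so the area is 153/2.
Summing gcd(|Δx|,|Δy|) over the edges gives the boundary count: gcd(19,14) + gcd(7,11) + gcd(10,6) + gcd(2,3) = 1+1+2+1 = 5.
By Pick's theorem I = A − B/2 + 1 = 153/2 − 5/2 + 1 = 75.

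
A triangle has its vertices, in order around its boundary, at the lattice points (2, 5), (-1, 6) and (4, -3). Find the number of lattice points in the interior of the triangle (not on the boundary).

By the shoelace formula, twice the signed area is |(2·6 − (-1)·5) + ((-1)·(-3) − 4·6) + (4·5 − 2·(-3))| = 22, so the area is 11.
Summing gcd(|Δx|,|Δy|) over the edges gives the boundary count: gcd(3,1) + gcd(5,9) + gcd(2,8) = 1+1+2 = 4.
Pick's theorem gives I = A − B/2 + 1 = 11 − 4/2 + 1 = 10.

10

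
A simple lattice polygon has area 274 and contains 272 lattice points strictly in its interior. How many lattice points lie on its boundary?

6

Pick's theorem gives A = I + B/2 − 1, so B = 2(A − I + 1) = 2(274 − 272 + 1) = 6.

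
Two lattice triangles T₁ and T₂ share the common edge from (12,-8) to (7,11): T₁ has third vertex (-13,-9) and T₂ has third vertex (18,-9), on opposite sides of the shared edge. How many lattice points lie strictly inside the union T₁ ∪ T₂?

284

The union is the simple quadrilateral with vertices (12,-8), (-13,-9), (7,11), (18,-9) in order.
The shoelace formula gives twice the area as |[12·(-9) − (-13)·(-8)] + [(-13)·11 − 7·(-9)] + [7·(-9) − 18·11] + [18·(-8) − 12·(-9)]| = 589, so the area is 294.5.
Summing gcd(|Δx|,|Δy|) over the edges gives the boundary count: gcd(25,1) + gcd(20,20) + gcd(11,20) + gcd(6,1) = 1+20+1+1 = 23.
By Pick's theorem I = A − B/2 + 1 = 294.5 − 23/2 + 1 = 284.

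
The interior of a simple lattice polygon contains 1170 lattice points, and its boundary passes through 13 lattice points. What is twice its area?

Pick's theorem states A = I + B/2 − 1, so A = 1170 + 13/2 − 1 = 2351/2.
Hence 2A = 2351.

2351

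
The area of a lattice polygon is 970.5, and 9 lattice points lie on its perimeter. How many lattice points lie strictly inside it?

From Pick's theorem, I = A − B/2 + 1 = 970.5 − 9/2 + 1 = 967.

967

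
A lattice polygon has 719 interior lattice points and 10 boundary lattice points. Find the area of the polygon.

Pick's theorem states A = I + B/2 − 1, so A = 719 + 10/2 − 1 = 723.

723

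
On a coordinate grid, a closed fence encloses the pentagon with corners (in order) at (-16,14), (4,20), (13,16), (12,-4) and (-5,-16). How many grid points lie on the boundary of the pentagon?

The number of boundary lattice points is Σ gcd(|Δx|,|Δy|) = gcd(20,6) + gcd(9,4) + gcd(1,20) + gcd(17,12) + gcd(11,30) = 2+1+1+1+1 = 6.

6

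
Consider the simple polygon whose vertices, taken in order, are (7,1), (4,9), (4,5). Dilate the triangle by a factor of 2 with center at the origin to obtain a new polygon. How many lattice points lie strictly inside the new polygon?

19

The shoelace formula gives twice the area as |[7·9 − 4·1] + [4·5 − 4·9] + [4·1 − 7·5]| = 12, so the area is 6.
Along each edge there are gcd(|Δx|,|Δy|)+1 lattice points, so counting each shared vertex once the boundary has gcd(3,8) + gcd(0,4) + gcd(3,4) = 1+4+1 = 6.
Scaling by 2 multiplies the area by 2² = 4 (so the new area is 24) and multiplies the boundary lattice-point count by 2, giving 12.
By Pick's theorem, the interior count of the dilated polygon is 24 − 12/2 + 1 = 19.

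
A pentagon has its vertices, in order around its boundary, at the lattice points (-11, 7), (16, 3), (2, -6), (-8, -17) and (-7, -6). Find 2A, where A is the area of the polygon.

515

Using the shoelace formula, 2A = |[(-11)·3 − 16·7] + [16·(-6) − 2·3] + [2·(-17) − (-8)·(-6)] + [(-8)·(-6) − (-7)·(-17)] + [(-7)·7 − (-11)·(-6)]| = 515, so the area is 257.5.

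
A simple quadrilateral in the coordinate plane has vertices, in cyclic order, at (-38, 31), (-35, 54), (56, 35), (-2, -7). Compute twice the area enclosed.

5866

By the shoelace formula, twice the signed area is |[(-38)·54 − (-35)·31] + [(-35)·35 − 56·54] + [56·(-7) − (-2)·35] + [(-2)·31 − (-38)·(-7)]| = 5866, so the area is 2933.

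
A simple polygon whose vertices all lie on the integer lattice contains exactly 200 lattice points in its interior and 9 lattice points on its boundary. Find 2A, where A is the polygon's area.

407

By Pick's theorem, A = I + B/2 − 1 = 200 + 9/2 − 1 = 407/2.
Hence 2A = 407.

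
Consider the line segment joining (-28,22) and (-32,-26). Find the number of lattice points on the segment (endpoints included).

5

The number of lattice points on a segment between lattice points is gcd(|Δx|,|Δy|) + 1 = gcd(4,48) + 1 = 4 + 1 = 5.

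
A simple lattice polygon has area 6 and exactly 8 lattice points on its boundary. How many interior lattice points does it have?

From Pick's theorem, I = A − B/2 + 1 = 6 − 8/2 + 1 = 3.

3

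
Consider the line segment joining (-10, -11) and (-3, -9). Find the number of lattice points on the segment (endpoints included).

2

The number of lattice points on a segment between lattice points is gcd(|Δx|,|Δy|) + 1 = gcd(7,2) + 1 = 1 + 1 = 2.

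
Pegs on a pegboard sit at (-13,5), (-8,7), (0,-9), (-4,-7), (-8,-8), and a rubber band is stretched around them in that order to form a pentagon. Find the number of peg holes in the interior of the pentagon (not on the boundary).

By the shoelace formula, twice the signed area is |[(-13)·7 − (-8)·5] + [(-8)·(-9) − 0·7] + [0·(-7) − (-4)·(-9)] + [(-4)·(-8) − (-8)·(-7)] + [(-8)·5 − (-13)·(-8)]| = 183, so the area is 183/2.
Summing gcd(|Δx|,|Δy|) over the edges gives the boundary count: gcd(5,2) + gcd(8,16) + gcd(4,2) + gcd(4,1) + gcd(5,13) = 1+8+2+1+1 = 13.
By Pick's theorem A = I + B/2 − 1, so I = 183/2 − 13/2 + 1 = 86.

86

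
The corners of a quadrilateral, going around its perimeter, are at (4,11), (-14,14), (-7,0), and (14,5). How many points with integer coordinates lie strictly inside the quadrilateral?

Using the shoelace formula, 2A = |(4·14 − (-14)·11) + ((-14)·0 − (-7)·14) + ((-7)·5 − 14·0) + (14·11 − 4·5)| = 407, so the area is 203.5.
Along each edge there are gcd(|Δx|,|Δy|)+1 lattice points, so counting each shared vertex once the boundary has gcd(18,3) + gcd(7,14) + gcd(21,5) + gcd(10,6) = 3+7+1+2 = 13.
Pick's theorem gives I = A − B/2 + 1 = 203.5 − 13/2 + 1 = 198.

198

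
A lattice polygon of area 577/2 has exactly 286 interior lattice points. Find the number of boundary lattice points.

7

Pick's theorem gives A = I + B/2 − 1, so B = 2(A − I + 1) = 2(577/2 − 286 + 1) = 7.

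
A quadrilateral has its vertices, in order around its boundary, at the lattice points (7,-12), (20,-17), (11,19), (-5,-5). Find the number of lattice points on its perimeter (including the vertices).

Summing gcd(|Δx|,|Δy|) over the edges gives the boundary count: gcd(13,5) + gcd(9,36) + gcd(16,24) + gcd(12,7) = 1+9+8+1 = 19.

19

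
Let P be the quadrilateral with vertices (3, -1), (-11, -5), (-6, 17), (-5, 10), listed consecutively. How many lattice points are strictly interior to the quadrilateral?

Using the shoelace formula, 2A = |[3·(-5) − (-11)·(-1)] + [(-11)·17 − (-6)·(-5)] + [(-6)·10 − (-5)·17] + [(-5)·(-1) − 3·10]| = 243, so the area is 121.5.
Summing gcd(|Δx|,|Δy|) over the edges gives the boundary count: gcd(14,4) + gcd(5,22) + gcd(1,7) + gcd(8,11) = 2+1+1+1 = 5.
Pick's theorem gives I = A − B/2 + 1 = 121.5 − 5/2 + 1 = 120.

120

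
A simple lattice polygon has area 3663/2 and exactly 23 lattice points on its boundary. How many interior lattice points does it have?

1821

Pick's theorem A = I + B/2 − 1 rearranges to I = A − B/2 + 1 = 3663/2 − 23/2 + 1 = 1821.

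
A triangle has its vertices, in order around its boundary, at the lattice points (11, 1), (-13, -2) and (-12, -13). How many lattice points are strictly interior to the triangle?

By the shoelace formula, twice the signed area is |[11·(-2) − (-13)·1] + [(-13)·(-13) − (-12)·(-2)] + [(-12)·1 − 11·(-13)]| = 267, so the area is 267/2.
The number of boundary lattice points is Σ gcd(|Δx|,|Δy|) = gcd(24,3) + gcd(1,11) + gcd(23,14) = 3+1+1 = 5.
Pick's theorem gives I = A − B/2 + 1 = 267/2 − 5/2 + 1 = 132.

132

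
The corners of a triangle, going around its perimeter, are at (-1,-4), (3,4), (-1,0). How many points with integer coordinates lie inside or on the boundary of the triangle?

15

Using the shoelace formula, 2A = |((-1)·4 − 3·(-4)) + (3·0 − (-1)·4) + ((-1)·(-4) − (-1)·0)| = 16, so the area is 8.
Summing gcd(|Δx|,|Δy|) over the edges gives the boundary count: gcd(4,8) + gcd(4,4) + gcd(0,4) = 4+4+4 = 12.
Pick's theorem gives I = A − B/2 + 1 = 8 − 12/2 + 1 = 3, so the closed region contains I + B = 3 + 12 = 15 lattice points.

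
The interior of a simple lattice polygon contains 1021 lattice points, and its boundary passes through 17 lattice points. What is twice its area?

2057

By Pick's theorem, A = I + B/2 − 1 = 1021 + 17/2 − 1 = 2057/2.
Hence 2A = 2057.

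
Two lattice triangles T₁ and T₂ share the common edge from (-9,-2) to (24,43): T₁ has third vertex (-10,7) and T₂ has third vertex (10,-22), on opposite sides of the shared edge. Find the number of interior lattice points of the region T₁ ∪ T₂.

927

The union is the simple quadrilateral with vertices (-9,-2), (-10,7), (24,43), (10,-22) in order.
By the shoelace formula, twice the signed area is |[(-9)·7 − (-10)·(-2)] + [(-10)·43 − 24·7] + [24·(-22) − 10·43] + [10·(-2) − (-9)·(-22)]| = 1857, so the area is 928.5.
Summing gcd(|Δx|,|Δy|) over the edges gives the boundary count: gcd(1,9) + gcd(34,36) + gcd(14,65) + gcd(19,20) = 1+2+1+1 = 5.
By Pick's theorem I = A − B/2 + 1 = 928.5 − 5/2 + 1 = 927.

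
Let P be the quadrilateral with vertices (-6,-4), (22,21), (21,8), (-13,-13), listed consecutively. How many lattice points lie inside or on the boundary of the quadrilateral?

252

The shoelace formula gives twice the area as |((-6)·21 − 22·(-4)) + (22·8 − 21·21) + (21·(-13) − (-13)·8) + ((-13)·(-4) − (-6)·(-13))| = 498, so the area is 249.
Summing gcd(|Δx|,|Δy|) over the edges gives the boundary count: gcd(28,25) + gcd(1,13) + gcd(34,21) + gcd(7,9) = 1+1+1+1 = 4.
Pick's theorem gives I = A − B/2 + 1 = 249 − 4/2 + 1 = 248, so the closed region contains I + B = 248 + 4 = 252 lattice points.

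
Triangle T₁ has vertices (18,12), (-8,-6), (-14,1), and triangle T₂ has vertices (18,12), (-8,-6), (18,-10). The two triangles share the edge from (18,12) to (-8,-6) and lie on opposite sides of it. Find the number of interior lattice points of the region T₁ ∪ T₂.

The union is the simple quadrilateral with vertices (18,12), (-14,1), (-8,-6), (18,-10) in order.
Using the shoelace formula, 2A = |(18·1 − (-14)·12) + ((-14)·(-6) − (-8)·1) + ((-8)·(-10) − 18·(-6)) + (18·12 − 18·(-10))| = 862, so the area is 431.
Summing gcd(|Δx|,|Δy|) over the edges gives the boundary count: gcd(32,11) + gcd(6,7) + gcd(26,4) + gcd(0,22) = 1+1+2+22 = 26.
By Pick's theorem I = A − B/2 + 1 = 431 − 26/2 + 1 = 419.

419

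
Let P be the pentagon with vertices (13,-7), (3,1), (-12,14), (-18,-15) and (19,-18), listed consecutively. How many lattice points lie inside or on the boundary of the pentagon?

By the shoelace formula, twice the signed area is |[13·1 − 3·(-7)] + [3·14 − (-12)·1] + [(-12)·(-15) − (-18)·14] + [(-18)·(-18) − 19·(-15)] + [19·(-7) − 13·(-18)]| = 1230, so the area is 615.
The number of boundary lattice points is Σ gcd(|Δx|,|Δy|) = gcd(10,8) + gcd(15,13) + gcd(6,29) + gcd(37,3) + gcd(6,11) = 2+1+1+1+1 = 6.
Pick's theorem gives I = A − B/2 + 1 = 615 − 6/2 + 1 = 613, so the closed region contains I + B = 613 + 6 = 619 lattice points.

619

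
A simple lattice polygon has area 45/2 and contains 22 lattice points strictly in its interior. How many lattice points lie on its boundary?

Pick's theorem gives A = I + B/2 − 1, so B = 2(A − I + 1) = 2(45/2 − 22 + 1) = 3.

3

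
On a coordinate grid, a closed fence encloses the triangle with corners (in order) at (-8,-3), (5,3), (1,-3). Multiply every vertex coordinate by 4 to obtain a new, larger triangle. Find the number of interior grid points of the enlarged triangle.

409

Using the shoelace formula, 2A = |[(-8)·3 − 5·(-3)] + [5·(-3) − 1·3] + [1·(-3) − (-8)·(-3)]| = 54, so the area is 27.
Along each edge there are gcd(|Δx|,|Δy|)+1 lattice points, so counting each shared vertex once the boundary has gcd(13,6) + gcd(4,6) + gcd(9,0) = 1+2+9 = 12.
Scaling by 4 multiplies the area by 4² = 16 (so the new area is 432) and multiplies the boundary lattice-point count by 4, giving 48.
By Pick's theorem, the interior count of the dilated polygon is 432 − 48/2 + 1 = 409.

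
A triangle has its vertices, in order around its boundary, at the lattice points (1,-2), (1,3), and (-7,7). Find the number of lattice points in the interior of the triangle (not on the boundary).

Using the shoelace formula, 2A = |[1·3 − 1·(-2)] + [1·7 − (-7)·3] + [(-7)·(-2) − 1·7]| = 40, so the area is 20.
The number of boundary lattice points is Σ gcd(|Δx|,|Δy|) = gcd(0,5) + gcd(8,4) + gcd(8,9) = 5+4+1 = 10.
By Pick's theorem A = I + B/2 − 1, so I = 20 − 10/2 + 1 = 16.

16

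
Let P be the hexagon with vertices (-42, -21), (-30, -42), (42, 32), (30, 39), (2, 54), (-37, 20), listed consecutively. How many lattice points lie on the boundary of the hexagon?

Along each edge there are gcd(|Δx|,|Δy|)+1 lattice points, so counting each shared vertex once the boundary has gcd(12,21) + gcd(72,74) + gcd(12,7) + gcd(28,15) + gcd(39,34) + gcd(5,41) = 3+2+1+1+1+1 = 9.

9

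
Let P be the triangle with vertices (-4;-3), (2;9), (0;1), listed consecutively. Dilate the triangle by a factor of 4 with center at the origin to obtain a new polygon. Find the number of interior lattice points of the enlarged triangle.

169

Using the shoelace formula, 2A = |[(-4)·9 − 2·(-3)] + [2·1 − 0·9] + [0·(-3) − (-4)·1]| = 24, so the area is 12.
The number of boundary lattice points is Σ gcd(|Δx|,|Δy|) = gcd(6,12) + gcd(2,8) + gcd(4,4) = 6+2+4 = 12.
Scaling by 4 multiplies the area by 4² = 16 (so the new area is 192) and multiplies the boundary lattice-point count by 4, giving 48.
By Pick's theorem, the interior count of the dilated polygon is 192 − 48/2 + 1 = 169.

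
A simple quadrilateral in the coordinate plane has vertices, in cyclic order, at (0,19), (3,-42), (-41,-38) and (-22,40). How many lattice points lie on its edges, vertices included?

Along each edge there are gcd(|Δx|,|Δy|)+1 lattice points, so counting each shared vertex once the boundary has gcd(3,61) + gcd(44,4) + gcd(19,78) + gcd(22,21) = 1+4+1+1 = 7.

7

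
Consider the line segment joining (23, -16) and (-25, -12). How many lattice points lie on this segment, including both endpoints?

5

The number of lattice points on a segment between lattice points is gcd(|Δx|,|Δy|) + 1 = gcd(48,4) + 1 = 4 + 1 = 5.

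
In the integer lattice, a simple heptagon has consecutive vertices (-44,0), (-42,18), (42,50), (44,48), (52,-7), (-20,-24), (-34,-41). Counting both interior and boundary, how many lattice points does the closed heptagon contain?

4919

The shoelace formula gives twice the area as |((-44)·18 − (-42)·0) + ((-42)·50 − 42·18) + (42·48 − 44·50) + (44·(-7) − 52·48) + (52·(-24) − (-20)·(-7)) + ((-20)·(-41) − (-34)·(-24)) + ((-34)·0 − (-44)·(-41))| = 9824, so the area is 4912.
The number of boundary lattice points is Σ gcd(|Δx|,|Δy|) = gcd(2,18) + gcd(84,32) + gcd(2,2) + gcd(8,55) + gcd(72,17) + gcd(14,17) + gcd(10,41) = 2+4+2+1+1+1+1 = 12.
Pick's theorem gives I = A − B/2 + 1 = 4912 − 12/2 + 1 = 4907, so the closed region contains I + B = 4907 + 12 = 4919 lattice points.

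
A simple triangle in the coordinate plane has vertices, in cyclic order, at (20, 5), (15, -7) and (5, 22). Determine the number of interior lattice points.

132

By the shoelace formula, twice the signed area is |[20·(-7) − 15·5] + [15·22 − 5·(-7)] + [5·5 − 20·22]| = 265, so the area is 132.5.
Along each edge there are gcd(|Δx|,|Δy|)+1 lattice points, so counting each shared vertex once the boundary has gcd(5,12) + gcd(10,29) + gcd(15,17) = 1+1+1 = 3.
By Pick's theorem A = I + B/2 − 1, so I = 132.5 − 3/2 + 1 = 132.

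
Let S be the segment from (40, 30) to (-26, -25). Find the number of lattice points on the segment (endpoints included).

The number of lattice points on a segment between lattice points is gcd(|Δx|,|Δy|) + 1 = gcd(66,55) + 1 = 11 + 1 = 12.

12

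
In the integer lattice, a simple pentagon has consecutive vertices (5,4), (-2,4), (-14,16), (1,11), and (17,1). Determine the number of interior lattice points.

107

Using the shoelace formula, 2A = |[5·4 − (-2)·4] + [(-2)·16 − (-14)·4] + [(-14)·11 − 1·16] + [1·1 − 17·11] + [17·4 − 5·1]| = 241, so the area is 120.5.
Summing gcd(|Δx|,|Δy|) over the edges gives the boundary count: gcd(7,0) + gcd(12,12) + gcd(15,5) + gcd(16,10) + gcd(12,3) = 7+12+5+2+3 = 29.
Pick's theorem gives I = A − B/2 + 1 = 120.5 − 29/2 + 1 = 107.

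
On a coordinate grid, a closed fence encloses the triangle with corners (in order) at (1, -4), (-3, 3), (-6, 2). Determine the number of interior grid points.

12

The shoelace formula gives twice the area as |(1·3 − (-3)·(-4)) + ((-3)·2 − (-6)·3) + ((-6)·(-4) − 1·2)| = 25, so the area is 25/2.
Along each edge there are gcd(|Δx|,|Δy|)+1 lattice points, so counting each shared vertex once the boundary has gcd(4,7) + gcd(3,1) + gcd(7,6) = 1+1+1 = 3.
Pick's theorem gives I = A − B/2 + 1 = 25/2 − 3/2 + 1 = 12.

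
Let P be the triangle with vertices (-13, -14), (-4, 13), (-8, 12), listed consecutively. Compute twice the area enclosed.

99

By the shoelace formula, twice the signed area is |((-13)·13 − (-4)·(-14)) + ((-4)·12 − (-8)·13) + ((-8)·(-14) − (-13)·12)| = 99, so the area is 49.5.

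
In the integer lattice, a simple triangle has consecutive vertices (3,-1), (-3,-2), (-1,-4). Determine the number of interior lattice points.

6

The shoelace formula gives twice the area as |[3·(-2) − (-3)·(-1)] + [(-3)·(-4) − (-1)·(-2)] + [(-1)·(-1) − 3·(-4)]| = 14, so the area is 7.
The number of boundary lattice points is Σ gcd(|Δx|,|Δy|) = gcd(6,1) + gcd(2,2) + gcd(4,3) = 1+2+1 = 4.
Pick's theorem gives I = A − B/2 + 1 = 7 − 4/2 + 1 = 6.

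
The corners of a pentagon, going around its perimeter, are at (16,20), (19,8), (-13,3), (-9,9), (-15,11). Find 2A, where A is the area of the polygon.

621

Using the shoelace formula, 2A = |[16·8 − 19·20] + [19·3 − (-13)·8] + [(-13)·9 − (-9)·3] + [(-9)·11 − (-15)·9] + [(-15)·20 − 16·11]| = 621, so the area is 310.5.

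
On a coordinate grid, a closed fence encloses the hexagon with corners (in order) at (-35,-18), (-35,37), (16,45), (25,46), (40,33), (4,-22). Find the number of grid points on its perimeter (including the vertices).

The number of boundary lattice points is Σ gcd(|Δx|,|Δy|) = gcd(0,55) + gcd(51,8) + gcd(9,1) + gcd(15,13) + gcd(36,55) + gcd(39,4) = 55+1+1+1+1+1 = 60.

60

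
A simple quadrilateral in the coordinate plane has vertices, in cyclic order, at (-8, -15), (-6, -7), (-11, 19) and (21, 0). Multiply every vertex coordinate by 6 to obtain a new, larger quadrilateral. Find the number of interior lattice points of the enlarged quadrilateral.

By the shoelace formula, twice the signed area is |((-8)·(-7) − (-6)·(-15)) + ((-6)·19 − (-11)·(-7)) + ((-11)·0 − 21·19) + (21·(-15) − (-8)·0)| = 939, so the area is 939/2.
The number of boundary lattice points is Σ gcd(|Δx|,|Δy|) = gcd(2,8) + gcd(5,26) + gcd(32,19) + gcd(29,15) = 2+1+1+1 = 5.
Scaling by 6 multiplies the area by 6² = 36 (so the new area is 16902) and multiplies the boundary lattice-point count by 6, giving 30.
By Pick's theorem, the interior count of the dilated polygon is 16902 − 30/2 + 1 = 16888.

16888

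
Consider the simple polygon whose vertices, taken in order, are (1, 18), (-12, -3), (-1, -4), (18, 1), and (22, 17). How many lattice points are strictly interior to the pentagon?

493

The shoelace formula gives twice the area as |[1·(-3) − (-12)·18] + [(-12)·(-4) − (-1)·(-3)] + [(-1)·1 − 18·(-4)] + [18·17 − 22·1] + [22·18 − 1·17]| = 992, so the area is 496.
The number of boundary lattice points is Σ gcd(|Δx|,|Δy|) = gcd(13,21) + gcd(11,1) + gcd(19,5) + gcd(4,16) + gcd(21,1) = 1+1+1+4+1 = 8.
Pick's theorem gives I = A − B/2 + 1 = 496 − 8/2 + 1 = 493.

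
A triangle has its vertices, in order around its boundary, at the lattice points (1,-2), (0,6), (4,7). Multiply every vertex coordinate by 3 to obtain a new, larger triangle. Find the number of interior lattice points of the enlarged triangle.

Using the shoelace formula, 2A = |[1·6 − 0·(-2)] + [0·7 − 4·6] + [4·(-2) − 1·7]| = 33, so the area is 33/2.
Summing gcd(|Δx|,|Δy|) over the edges gives the boundary count: gcd(1,8) + gcd(4,1) + gcd(3,9) = 1+1+3 = 5.
Scaling by 3 multiplies the area by 3² = 9 (so the new area is 148.5) and multiplies the boundary lattice-point count by 3, giving 15.
By Pick's theorem, the interior count of the dilated polygon is 148.5 − 15/2 + 1 = 142.

142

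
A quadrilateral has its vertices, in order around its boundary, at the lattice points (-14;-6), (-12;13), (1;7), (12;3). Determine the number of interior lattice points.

230

Using the shoelace formula, 2A = |((-14)·13 − (-12)·(-6)) + ((-12)·7 − 1·13) + (1·3 − 12·7) + (12·(-6) − (-14)·3)| = 462, so the area is 231.
Along each edge there are gcd(|Δx|,|Δy|)+1 lattice points, so counting each shared vertex once the boundary has gcd(2,19) + gcd(13,6) + gcd(11,4) + gcd(26,9) = 1+1+1+1 = 4.
Pick's theorem gives I = A − B/2 + 1 = 231 − 4/2 + 1 = 230.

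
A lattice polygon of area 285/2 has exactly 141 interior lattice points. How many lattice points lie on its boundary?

5

Pick's theorem gives A = I + B/2 − 1, so B = 2(A − I + 1) = 2(285/2 − 141 + 1) = 5.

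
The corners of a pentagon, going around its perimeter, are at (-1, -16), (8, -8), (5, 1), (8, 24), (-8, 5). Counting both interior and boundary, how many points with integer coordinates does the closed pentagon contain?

338

Using the shoelace formula, 2A = |((-1)·(-8) − 8·(-16)) + (8·1 − 5·(-8)) + (5·24 − 8·1) + (8·5 − (-8)·24) + ((-8)·(-16) − (-1)·5)| = 661, so the area is 661/2.
Summing gcd(|Δx|,|Δy|) over the edges gives the boundary count: gcd(9,8) + gcd(3,9) + gcd(3,23) + gcd(16,19) + gcd(7,21) = 1+3+1+1+7 = 13.
Pick's theorem gives I = A − B/2 + 1 = 661/2 − 13/2 + 1 = 325, so the closed region contains I + B = 325 + 13 = 338 lattice points.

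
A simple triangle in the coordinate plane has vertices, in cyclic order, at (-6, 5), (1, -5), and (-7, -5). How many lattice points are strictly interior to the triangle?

By the shoelace formula, twice the signed area is |[(-6)·(-5) − 1·5] + [1·(-5) − (-7)·(-5)] + [(-7)·5 − (-6)·(-5)]| = 80, so the area is 40.
Summing gcd(|Δx|,|Δy|) over the edges gives the boundary count: gcd(7,10) + gcd(8,0) + gcd(1,10) = 1+8+1 = 10.
Pick's theorem gives I = A − B/2 + 1 = 40 − 10/2 + 1 = 36.

36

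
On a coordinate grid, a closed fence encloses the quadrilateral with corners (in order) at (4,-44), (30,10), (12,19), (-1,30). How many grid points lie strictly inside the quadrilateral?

1051

By the shoelace formula, twice the signed area is |(4·10 − 30·(-44)) + (30·19 − 12·10) + (12·30 − (-1)·19) + ((-1)·(-44) − 4·30)| = 2113, so the area is 1056.5.
Along each edge there are gcd(|Δx|,|Δy|)+1 lattice points, so counting each shared vertex once the boundary has gcd(26,54) + gcd(18,9) + gcd(13,11) + gcd(5,74) = 2+9+1+1 = 13.
By Pick's theorem A = I + B/2 − 1, so I = 1056.5 − 13/2 + 1 = 1051.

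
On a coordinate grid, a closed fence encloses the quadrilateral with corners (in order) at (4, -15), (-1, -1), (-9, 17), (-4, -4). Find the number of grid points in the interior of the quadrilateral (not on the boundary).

By the shoelace formula, twice the signed area is |(4·(-1) − (-1)·(-15)) + ((-1)·17 − (-9)·(-1)) + ((-9)·(-4) − (-4)·17) + ((-4)·(-15) − 4·(-4))| = 135, so the area is 67.5.
Summing gcd(|Δx|,|Δy|) over the edges gives the boundary count: gcd(5,14) + gcd(8,18) + gcd(5,21) + gcd(8,11) = 1+2+1+1 = 5.
Pick's theorem gives I = A − B/2 + 1 = 67.5 − 5/2 + 1 = 66.

66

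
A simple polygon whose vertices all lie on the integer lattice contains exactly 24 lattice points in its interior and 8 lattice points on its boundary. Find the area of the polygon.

Pick's theorem states A = I + B/2 − 1, so A = 24 + 8/2 − 1 = 27.

27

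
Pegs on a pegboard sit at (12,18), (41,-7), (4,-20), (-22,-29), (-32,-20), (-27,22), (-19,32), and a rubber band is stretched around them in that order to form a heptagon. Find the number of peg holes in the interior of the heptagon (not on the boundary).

Using the shoelace formula, 2A = |[12·(-7) − 41·18] + [41·(-20) − 4·(-7)] + [4·(-29) − (-22)·(-20)] + [(-22)·(-20) − (-32)·(-29)] + [(-32)·22 − (-27)·(-20)] + [(-27)·32 − (-19)·22] + [(-19)·18 − 12·32]| = 5074, so the area is 2537.
The number of boundary lattice points is Σ gcd(|Δx|,|Δy|) = gcd(29,25) + gcd(37,13) + gcd(26,9) + gcd(10,9) + gcd(5,42) + gcd(8,10) + gcd(31,14) = 1+1+1+1+1+2+1 = 8.
By Pick's theorem A = I + B/2 − 1, so I = 2537 − 8/2 + 1 = 2534.

2534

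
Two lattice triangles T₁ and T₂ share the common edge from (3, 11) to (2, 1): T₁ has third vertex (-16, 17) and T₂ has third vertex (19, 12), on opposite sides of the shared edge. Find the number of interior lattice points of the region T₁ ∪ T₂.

176

The union is the simple quadrilateral with vertices (3, 11), (-16, 17), (2, 1), (19, 12) in order.
By the shoelace formula, twice the signed area is |(3·17 − (-16)·11) + ((-16)·1 − 2·17) + (2·12 − 19·1) + (19·11 − 3·12)| = 355, so the area is 177.5.
Summing gcd(|Δx|,|Δy|) over the edges gives the boundary count: gcd(19,6) + gcd(18,16) + gcd(17,11) + gcd(16,1) = 1+2+1+1 = 5.
By Pick's theorem I = A − B/2 + 1 = 177.5 − 5/2 + 1 = 176.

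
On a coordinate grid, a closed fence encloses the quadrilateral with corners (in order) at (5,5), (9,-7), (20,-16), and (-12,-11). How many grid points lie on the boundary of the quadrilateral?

7

Along each edge there are gcd(|Δx|,|Δy|)+1 lattice points, so counting each shared vertex once the boundary has gcd(4,12) + gcd(11,9) + gcd(32,5) + gcd(17,16) = 4+1+1+1 = 7.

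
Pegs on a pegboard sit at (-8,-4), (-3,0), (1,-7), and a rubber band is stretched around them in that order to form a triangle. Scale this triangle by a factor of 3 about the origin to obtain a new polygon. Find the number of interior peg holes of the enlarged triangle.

Using the shoelace formula, 2A = |((-8)·0 − (-3)·(-4)) + ((-3)·(-7) − 1·0) + (1·(-4) − (-8)·(-7))| = 51, so the area is 25.5.
Along each edge there are gcd(|Δx|,|Δy|)+1 lattice points, so counting each shared vertex once the boundary has gcd(5,4) + gcd(4,7) + gcd(9,3) = 1+1+3 = 5.
Scaling by 3 multiplies the area by 3² = 9 (so the new area is 229.5) and multiplies the boundary lattice-point count by 3, giving 15.
By Pick's theorem, the interior count of the dilated polygon is 229.5 − 15/2 + 1 = 223.

223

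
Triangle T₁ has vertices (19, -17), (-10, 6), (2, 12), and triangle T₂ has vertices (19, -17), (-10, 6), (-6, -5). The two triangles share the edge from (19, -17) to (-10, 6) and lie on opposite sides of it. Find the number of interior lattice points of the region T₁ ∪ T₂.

The union is the simple quadrilateral with vertices (19, -17), (2, 12), (-10, 6), (-6, -5) in order.
The shoelace formula gives twice the area as |[19·12 − 2·(-17)] + [2·6 − (-10)·12] + [(-10)·(-5) − (-6)·6] + [(-6)·(-17) − 19·(-5)]| = 677, so the area is 338.5.
The number of boundary lattice points is Σ gcd(|Δx|,|Δy|) = gcd(17,29) + gcd(12,6) + gcd(4,11) + gcd(25,12) = 1+6+1+1 = 9.
By Pick's theorem I = A − B/2 + 1 = 338.5 − 9/2 + 1 = 335.

335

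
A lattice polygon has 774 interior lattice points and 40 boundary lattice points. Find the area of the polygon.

Pick's theorem states A = I + B/2 − 1, so A = 774 + 40/2 − 1 = 793.

793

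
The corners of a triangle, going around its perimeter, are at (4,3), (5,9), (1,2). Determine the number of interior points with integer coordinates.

8

The shoelace formula gives twice the area as |(4·9 − 5·3) + (5·2 − 1·9) + (1·3 − 4·2)| = 17, so the area is 8.5.
The number of boundary lattice points is Σ gcd(|Δx|,|Δy|) = gcd(1,6) + gcd(4,7) + gcd(3,1) = 1+1+1 = 3.
Pick's theorem gives I = A − B/2 + 1 = 8.5 − 3/2 + 1 = 8.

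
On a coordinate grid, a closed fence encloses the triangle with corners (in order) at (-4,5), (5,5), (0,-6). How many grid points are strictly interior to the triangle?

45

Using the shoelace formula, 2A = |[(-4)·5 − 5·5] + [5·(-6) − 0·5] + [0·5 − (-4)·(-6)]| = 99, so the area is 99/2.
The number of boundary lattice points is Σ gcd(|Δx|,|Δy|) = gcd(9,0) + gcd(5,11) + gcd(4,11) = 9+1+1 = 11.
By Pick's theorem A = I + B/2 − 1, so I = 99/2 − 11/2 + 1 = 45.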